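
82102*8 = 656816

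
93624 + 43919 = 137543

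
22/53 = 22/53 = 0.42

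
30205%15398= 14807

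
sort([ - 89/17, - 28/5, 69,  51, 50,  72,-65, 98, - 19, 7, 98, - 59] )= [ - 65, - 59,-19 , - 28/5 , - 89/17,7, 50,51, 69,72,98,  98]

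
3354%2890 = 464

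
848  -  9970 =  - 9122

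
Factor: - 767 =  - 13^1*59^1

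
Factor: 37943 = 19^1*1997^1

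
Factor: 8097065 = 5^1*83^1*109^1*179^1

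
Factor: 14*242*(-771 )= -2^2*3^1*7^1*11^2*257^1 = - 2612148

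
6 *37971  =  227826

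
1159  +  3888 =5047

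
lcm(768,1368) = 43776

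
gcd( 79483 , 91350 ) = 1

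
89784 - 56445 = 33339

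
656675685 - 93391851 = 563283834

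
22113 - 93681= - 71568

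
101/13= 7 + 10/13 = 7.77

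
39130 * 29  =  1134770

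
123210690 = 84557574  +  38653116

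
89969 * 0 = 0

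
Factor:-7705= - 5^1*23^1 * 67^1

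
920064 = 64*14376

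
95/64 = 95/64 = 1.48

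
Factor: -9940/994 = -10 =- 2^1 * 5^1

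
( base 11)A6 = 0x74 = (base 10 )116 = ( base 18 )68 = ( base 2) 1110100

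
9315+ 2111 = 11426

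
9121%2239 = 165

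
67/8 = 8 + 3/8= 8.38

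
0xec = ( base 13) 152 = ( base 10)236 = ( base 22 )ag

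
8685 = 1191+7494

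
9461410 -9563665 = - 102255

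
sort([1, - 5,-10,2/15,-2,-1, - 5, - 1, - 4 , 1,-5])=[ - 10, - 5 , - 5,- 5, - 4, -2, - 1, - 1,2/15, 1, 1]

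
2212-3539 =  - 1327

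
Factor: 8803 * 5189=45678767 = 5189^1*8803^1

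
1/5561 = 1/5561 =0.00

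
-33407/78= - 429 + 55/78=- 428.29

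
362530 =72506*5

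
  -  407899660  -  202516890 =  - 610416550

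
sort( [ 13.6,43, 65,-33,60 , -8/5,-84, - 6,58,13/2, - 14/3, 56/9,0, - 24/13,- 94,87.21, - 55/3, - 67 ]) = [ - 94, -84,  -  67, - 33,-55/3,-6  , - 14/3, - 24/13, - 8/5 , 0, 56/9,13/2,13.6,43,58, 60,  65,87.21]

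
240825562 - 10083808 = 230741754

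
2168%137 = 113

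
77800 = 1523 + 76277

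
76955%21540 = 12335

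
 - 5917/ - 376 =15 + 277/376= 15.74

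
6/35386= 3/17693 = 0.00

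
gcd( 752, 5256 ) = 8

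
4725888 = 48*98456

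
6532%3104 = 324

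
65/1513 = 65/1513=0.04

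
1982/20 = 991/10= 99.10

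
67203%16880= 16563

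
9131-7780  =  1351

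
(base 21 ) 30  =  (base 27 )29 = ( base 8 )77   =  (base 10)63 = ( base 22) 2j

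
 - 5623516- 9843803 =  - 15467319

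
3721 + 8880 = 12601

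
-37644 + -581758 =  - 619402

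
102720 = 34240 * 3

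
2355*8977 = 21140835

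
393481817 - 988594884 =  - 595113067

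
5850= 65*90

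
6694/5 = 1338+4/5 = 1338.80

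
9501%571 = 365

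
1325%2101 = 1325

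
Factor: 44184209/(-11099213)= - 617^(-1 )*2797^1*15797^1*17989^(-1)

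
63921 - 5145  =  58776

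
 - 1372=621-1993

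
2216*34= 75344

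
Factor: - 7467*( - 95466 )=712844622 = 2^1*3^2*7^1*19^1*131^1* 2273^1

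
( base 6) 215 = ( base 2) 1010011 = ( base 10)83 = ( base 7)146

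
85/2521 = 85/2521= 0.03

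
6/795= 2/265   =  0.01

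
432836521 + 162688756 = 595525277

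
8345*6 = 50070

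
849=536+313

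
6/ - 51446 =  - 3/25723= -0.00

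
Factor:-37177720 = -2^3*5^1*109^1 * 8527^1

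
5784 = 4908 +876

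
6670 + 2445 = 9115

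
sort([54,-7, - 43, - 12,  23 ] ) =[ - 43,  -  12, - 7, 23,54]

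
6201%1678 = 1167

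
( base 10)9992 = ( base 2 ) 10011100001000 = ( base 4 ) 2130020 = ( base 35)85H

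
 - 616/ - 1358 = 44/97 = 0.45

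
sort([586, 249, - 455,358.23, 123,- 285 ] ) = [ - 455, - 285, 123, 249,358.23,586 ] 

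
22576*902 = 20363552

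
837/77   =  10 + 67/77 = 10.87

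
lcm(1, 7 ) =7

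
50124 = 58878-8754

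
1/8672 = 1/8672  =  0.00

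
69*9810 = 676890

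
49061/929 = 49061/929=52.81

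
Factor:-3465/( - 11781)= 5/17 = 5^1*17^( - 1 )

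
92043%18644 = 17467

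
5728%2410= 908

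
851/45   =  18 + 41/45 = 18.91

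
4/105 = 4/105 = 0.04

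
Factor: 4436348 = 2^2*7^1*19^1*31^1 * 269^1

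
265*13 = 3445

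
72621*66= 4792986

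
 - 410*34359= - 14087190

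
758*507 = 384306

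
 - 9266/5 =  - 9266/5 = -1853.20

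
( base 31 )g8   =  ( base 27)II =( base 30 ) go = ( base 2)111111000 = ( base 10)504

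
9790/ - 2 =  - 4895+0/1  =  - 4895.00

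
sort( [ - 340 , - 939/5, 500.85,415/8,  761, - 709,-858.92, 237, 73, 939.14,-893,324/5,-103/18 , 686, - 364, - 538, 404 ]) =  [ - 893, - 858.92, - 709, - 538, -364, - 340, - 939/5 , - 103/18, 415/8, 324/5, 73, 237,404,500.85 , 686,761,  939.14 ] 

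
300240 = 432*695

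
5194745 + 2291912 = 7486657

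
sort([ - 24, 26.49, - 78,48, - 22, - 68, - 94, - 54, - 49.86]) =[ - 94,  -  78, - 68, - 54,-49.86, - 24,-22,26.49, 48]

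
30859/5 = 30859/5 = 6171.80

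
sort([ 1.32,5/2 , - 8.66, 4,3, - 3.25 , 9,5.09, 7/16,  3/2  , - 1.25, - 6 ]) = [  -  8.66, - 6, - 3.25, - 1.25, 7/16,1.32, 3/2,5/2,3,  4,  5.09,9 ] 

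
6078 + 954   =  7032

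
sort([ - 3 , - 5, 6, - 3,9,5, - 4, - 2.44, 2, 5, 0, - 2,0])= [ - 5, - 4,-3, - 3,-2.44, - 2,0,0, 2,  5,5, 6,9 ]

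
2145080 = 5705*376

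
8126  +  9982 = 18108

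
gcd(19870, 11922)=3974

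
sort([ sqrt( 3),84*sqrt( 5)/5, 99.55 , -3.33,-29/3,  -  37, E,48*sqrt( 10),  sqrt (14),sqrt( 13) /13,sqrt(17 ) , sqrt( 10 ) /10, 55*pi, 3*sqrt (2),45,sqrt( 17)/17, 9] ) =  [ - 37, - 29/3, - 3.33,sqrt( 17) /17,sqrt( 13) /13, sqrt( 10 )/10,sqrt( 3),  E, sqrt( 14), sqrt( 17 ),3*sqrt( 2 ),9, 84*sqrt( 5) /5, 45 , 99.55, 48*sqrt( 10),55 *pi]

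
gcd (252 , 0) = 252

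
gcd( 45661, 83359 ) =1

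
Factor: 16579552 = 2^5*11^1*19^1 *37^1  *67^1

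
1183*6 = 7098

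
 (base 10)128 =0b10000000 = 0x80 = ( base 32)40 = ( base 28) 4g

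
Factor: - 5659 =-5659^1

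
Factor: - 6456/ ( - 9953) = 2^3 *3^1*37^( - 1) =24/37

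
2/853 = 2/853= 0.00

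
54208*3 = 162624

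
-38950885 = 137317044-176267929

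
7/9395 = 7/9395 = 0.00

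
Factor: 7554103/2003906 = 2^( - 1)*17^1*587^1* 757^1 * 1001953^( - 1 )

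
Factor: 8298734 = 2^1  *  4149367^1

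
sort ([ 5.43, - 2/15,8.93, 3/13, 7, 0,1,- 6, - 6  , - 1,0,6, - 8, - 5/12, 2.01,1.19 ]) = [-8, - 6, - 6, - 1, - 5/12, - 2/15, 0 , 0,  3/13, 1, 1.19, 2.01,  5.43,6, 7, 8.93]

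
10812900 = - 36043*( - 300 ) 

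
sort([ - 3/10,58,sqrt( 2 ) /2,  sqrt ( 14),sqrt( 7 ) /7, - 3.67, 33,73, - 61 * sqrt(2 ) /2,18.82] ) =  [ - 61*sqrt( 2 ) /2,-3.67, - 3/10,sqrt (7)/7, sqrt(2)/2,sqrt(14),18.82,33,58,73]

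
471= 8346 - 7875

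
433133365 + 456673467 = 889806832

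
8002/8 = 4001/4=1000.25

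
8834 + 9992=18826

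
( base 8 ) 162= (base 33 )3F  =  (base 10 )114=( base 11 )a4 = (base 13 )8a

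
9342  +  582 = 9924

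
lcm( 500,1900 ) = 9500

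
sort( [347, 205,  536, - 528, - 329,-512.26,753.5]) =[ -528, - 512.26, - 329, 205,347, 536, 753.5]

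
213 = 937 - 724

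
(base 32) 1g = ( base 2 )110000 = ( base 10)48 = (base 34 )1e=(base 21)26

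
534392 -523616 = 10776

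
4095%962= 247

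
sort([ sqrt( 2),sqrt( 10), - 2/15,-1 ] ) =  [ - 1, - 2/15, sqrt( 2 ), sqrt(10) ]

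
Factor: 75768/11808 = 77/12 = 2^ ( - 2)*3^( - 1 )*7^1*11^1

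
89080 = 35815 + 53265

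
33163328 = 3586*9248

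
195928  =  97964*2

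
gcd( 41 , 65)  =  1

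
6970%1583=638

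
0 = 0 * 810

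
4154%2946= 1208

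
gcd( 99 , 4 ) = 1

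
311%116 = 79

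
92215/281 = 328 + 47/281= 328.17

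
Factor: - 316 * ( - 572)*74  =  2^5*11^1*13^1 * 37^1*79^1= 13375648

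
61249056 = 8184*7484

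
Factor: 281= 281^1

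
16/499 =16/499 = 0.03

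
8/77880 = 1/9735 = 0.00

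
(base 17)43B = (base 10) 1218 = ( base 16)4c2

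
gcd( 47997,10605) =3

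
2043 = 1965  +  78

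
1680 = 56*30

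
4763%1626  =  1511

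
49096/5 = 49096/5 = 9819.20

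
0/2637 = 0 = 0.00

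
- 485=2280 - 2765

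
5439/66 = 82 + 9/22 = 82.41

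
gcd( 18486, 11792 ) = 2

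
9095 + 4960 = 14055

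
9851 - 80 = 9771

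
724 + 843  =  1567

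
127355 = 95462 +31893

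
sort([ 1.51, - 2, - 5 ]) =[ - 5, - 2,1.51 ] 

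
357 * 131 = 46767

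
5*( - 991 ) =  - 4955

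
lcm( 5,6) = 30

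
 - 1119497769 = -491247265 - 628250504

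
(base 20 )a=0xa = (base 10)10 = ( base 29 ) A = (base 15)A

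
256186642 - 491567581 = -235380939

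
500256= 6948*72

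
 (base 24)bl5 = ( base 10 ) 6845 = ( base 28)8kd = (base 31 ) 73P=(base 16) 1abd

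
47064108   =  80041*588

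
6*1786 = 10716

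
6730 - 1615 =5115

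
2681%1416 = 1265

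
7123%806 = 675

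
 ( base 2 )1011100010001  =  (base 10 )5905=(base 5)142110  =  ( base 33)5dv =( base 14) 221B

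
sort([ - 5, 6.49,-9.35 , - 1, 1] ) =[ - 9.35,  -  5, - 1, 1, 6.49]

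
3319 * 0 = 0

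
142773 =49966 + 92807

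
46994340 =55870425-8876085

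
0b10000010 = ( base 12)AA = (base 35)3p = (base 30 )4a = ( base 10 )130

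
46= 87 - 41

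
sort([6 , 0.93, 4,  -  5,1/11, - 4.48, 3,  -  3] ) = [-5,-4.48,-3, 1/11, 0.93,  3,4 , 6]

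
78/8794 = 39/4397=0.01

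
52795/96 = 549 + 91/96 = 549.95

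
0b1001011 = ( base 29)2H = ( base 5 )300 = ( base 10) 75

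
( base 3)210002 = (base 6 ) 2345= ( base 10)569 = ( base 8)1071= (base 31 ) IB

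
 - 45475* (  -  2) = 90950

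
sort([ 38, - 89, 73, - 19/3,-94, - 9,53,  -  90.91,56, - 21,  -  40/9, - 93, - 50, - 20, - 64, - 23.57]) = [ - 94, - 93,  -  90.91, - 89, - 64,-50, - 23.57, - 21, - 20, - 9, - 19/3, - 40/9,38, 53 , 56, 73]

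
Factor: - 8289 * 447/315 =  - 3^2 * 5^(-1 )*7^(-1 )*149^1*307^1 = -411687/35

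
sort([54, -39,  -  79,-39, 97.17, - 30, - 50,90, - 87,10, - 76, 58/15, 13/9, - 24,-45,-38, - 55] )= [ - 87,-79,-76, - 55, - 50, - 45, - 39,-39, - 38, - 30,-24, 13/9,58/15, 10, 54,90,  97.17]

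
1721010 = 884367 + 836643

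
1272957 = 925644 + 347313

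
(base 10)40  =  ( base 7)55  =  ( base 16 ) 28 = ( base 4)220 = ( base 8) 50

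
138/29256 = 1/212 = 0.00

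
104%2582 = 104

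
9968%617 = 96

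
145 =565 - 420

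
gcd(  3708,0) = 3708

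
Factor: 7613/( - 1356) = - 2^ (-2 ) * 3^ ( - 1) * 23^1 * 113^ ( -1 )*331^1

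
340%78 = 28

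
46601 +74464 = 121065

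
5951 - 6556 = - 605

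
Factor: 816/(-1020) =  - 4/5 = - 2^2* 5^( - 1 )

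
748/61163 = 748/61163= 0.01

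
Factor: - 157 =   -  157^1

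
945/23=41  +  2/23= 41.09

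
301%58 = 11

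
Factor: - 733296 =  - 2^4*3^1*15277^1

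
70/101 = 70/101 = 0.69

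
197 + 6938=7135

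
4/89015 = 4/89015 = 0.00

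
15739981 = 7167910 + 8572071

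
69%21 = 6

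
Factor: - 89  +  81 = - 8 = - 2^3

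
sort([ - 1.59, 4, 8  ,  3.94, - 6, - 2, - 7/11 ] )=[-6, - 2, - 1.59, - 7/11, 3.94, 4,8]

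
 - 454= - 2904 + 2450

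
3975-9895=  - 5920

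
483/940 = 483/940 = 0.51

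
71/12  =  71/12 = 5.92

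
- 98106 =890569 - 988675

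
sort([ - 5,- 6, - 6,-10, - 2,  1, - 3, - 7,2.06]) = [-10,-7, - 6, - 6, -5, - 3,- 2,1, 2.06]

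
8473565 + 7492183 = 15965748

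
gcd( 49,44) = 1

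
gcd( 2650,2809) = 53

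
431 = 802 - 371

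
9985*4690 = 46829650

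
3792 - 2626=1166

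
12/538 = 6/269 = 0.02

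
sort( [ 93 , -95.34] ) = [ - 95.34, 93 ] 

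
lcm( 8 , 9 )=72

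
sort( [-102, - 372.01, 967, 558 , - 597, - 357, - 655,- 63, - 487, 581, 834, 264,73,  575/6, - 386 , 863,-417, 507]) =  [ - 655, - 597, - 487, - 417,-386,-372.01, - 357, - 102, - 63,73,575/6, 264 , 507, 558, 581, 834, 863,967] 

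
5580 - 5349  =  231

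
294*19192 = 5642448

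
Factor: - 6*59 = - 2^1*3^1*59^1 = - 354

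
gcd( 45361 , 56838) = 1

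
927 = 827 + 100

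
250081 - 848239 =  - 598158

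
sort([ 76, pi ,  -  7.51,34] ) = [ - 7.51,  pi,34,76] 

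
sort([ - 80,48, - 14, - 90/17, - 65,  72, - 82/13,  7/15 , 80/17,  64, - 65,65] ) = [- 80, - 65, - 65, - 14, - 82/13, - 90/17, 7/15,  80/17,  48,64,65, 72 ]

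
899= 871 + 28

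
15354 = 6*2559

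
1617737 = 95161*17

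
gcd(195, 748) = 1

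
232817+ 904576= 1137393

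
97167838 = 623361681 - 526193843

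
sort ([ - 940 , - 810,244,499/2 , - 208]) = [ - 940, - 810  , - 208,  244,499/2]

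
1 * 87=87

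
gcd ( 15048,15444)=396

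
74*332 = 24568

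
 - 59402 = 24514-83916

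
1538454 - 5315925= - 3777471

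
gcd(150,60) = 30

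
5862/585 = 1954/195 = 10.02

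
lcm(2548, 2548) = 2548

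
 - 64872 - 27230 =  - 92102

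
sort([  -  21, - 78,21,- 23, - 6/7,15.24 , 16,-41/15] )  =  [ - 78 , - 23 , - 21, - 41/15, - 6/7,15.24, 16,21 ]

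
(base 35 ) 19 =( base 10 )44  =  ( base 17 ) 2a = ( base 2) 101100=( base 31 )1D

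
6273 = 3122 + 3151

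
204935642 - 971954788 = -767019146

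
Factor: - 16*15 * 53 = - 2^4*3^1 * 5^1*53^1 = -12720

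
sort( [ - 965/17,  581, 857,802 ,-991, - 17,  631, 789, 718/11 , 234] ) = [ - 991, - 965/17, - 17,718/11,234,581 , 631, 789 , 802,857] 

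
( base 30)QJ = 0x31F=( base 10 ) 799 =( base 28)10F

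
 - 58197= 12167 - 70364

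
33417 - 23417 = 10000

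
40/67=40/67 = 0.60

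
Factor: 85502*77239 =6604088978 = 2^1*42751^1* 77239^1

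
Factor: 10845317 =7^4 * 4517^1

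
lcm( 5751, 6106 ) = 494586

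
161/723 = 161/723 = 0.22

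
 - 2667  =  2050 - 4717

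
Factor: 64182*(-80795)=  - 2^1 * 3^1*5^1*11^1*13^1 * 19^1*113^1*563^1 = -  5185584690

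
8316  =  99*84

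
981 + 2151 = 3132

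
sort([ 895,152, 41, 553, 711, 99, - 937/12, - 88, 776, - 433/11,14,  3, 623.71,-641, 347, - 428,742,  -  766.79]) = [ - 766.79 , - 641, - 428, -88, - 937/12, - 433/11, 3, 14,41, 99, 152, 347, 553,623.71,  711, 742, 776, 895 ]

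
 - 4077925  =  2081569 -6159494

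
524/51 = 524/51  =  10.27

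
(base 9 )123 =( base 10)102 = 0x66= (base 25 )42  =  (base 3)10210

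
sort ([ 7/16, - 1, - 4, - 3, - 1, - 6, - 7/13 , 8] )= [  -  6  , - 4, - 3,-1, - 1, - 7/13, 7/16,  8]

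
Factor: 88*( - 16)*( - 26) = 36608   =  2^8* 11^1*13^1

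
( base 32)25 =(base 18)3F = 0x45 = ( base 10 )69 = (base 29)2b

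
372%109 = 45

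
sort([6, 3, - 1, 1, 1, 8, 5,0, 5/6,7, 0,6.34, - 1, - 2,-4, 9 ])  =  [ - 4, - 2, - 1,-1, 0, 0, 5/6, 1,1,3, 5, 6 , 6.34,7, 8,9 ] 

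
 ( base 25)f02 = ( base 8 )22241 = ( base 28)BQP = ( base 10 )9377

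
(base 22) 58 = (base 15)7d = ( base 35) 3d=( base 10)118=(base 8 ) 166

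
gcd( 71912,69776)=712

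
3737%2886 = 851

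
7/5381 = 7/5381 = 0.00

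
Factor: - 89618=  - 2^1*  44809^1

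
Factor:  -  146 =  - 2^1 * 73^1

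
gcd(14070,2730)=210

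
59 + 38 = 97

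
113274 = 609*186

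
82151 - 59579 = 22572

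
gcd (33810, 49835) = 5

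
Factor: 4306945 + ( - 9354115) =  - 2^1*3^1*5^1*37^1*4547^1 = - 5047170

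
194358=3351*58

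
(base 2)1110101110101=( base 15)237B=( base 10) 7541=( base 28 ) 9h9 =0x1d75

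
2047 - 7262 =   -  5215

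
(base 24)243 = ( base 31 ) 19b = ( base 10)1251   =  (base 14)655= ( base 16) 4e3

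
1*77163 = 77163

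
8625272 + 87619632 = 96244904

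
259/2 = 129  +  1/2=129.50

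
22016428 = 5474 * 4022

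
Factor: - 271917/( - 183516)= 243/164 = 2^ ( - 2)*3^5*41^(-1) 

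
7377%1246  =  1147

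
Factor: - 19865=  - 5^1* 29^1*137^1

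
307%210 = 97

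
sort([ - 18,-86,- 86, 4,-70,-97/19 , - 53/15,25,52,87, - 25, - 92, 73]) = [ - 92,-86,-86, - 70,-25, - 18, - 97/19,-53/15,4, 25, 52,73,87]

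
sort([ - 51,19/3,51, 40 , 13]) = [ -51,19/3, 13, 40, 51] 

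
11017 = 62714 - 51697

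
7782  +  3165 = 10947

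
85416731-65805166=19611565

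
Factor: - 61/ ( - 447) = 3^(-1) * 61^1 * 149^( -1)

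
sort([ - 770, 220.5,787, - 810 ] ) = [-810,- 770,220.5,787] 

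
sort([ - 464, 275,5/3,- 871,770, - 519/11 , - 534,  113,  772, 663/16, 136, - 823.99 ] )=[ -871, -823.99, - 534 , - 464, - 519/11, 5/3, 663/16,113,136, 275, 770 , 772 ]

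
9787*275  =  2691425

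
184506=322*573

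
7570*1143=8652510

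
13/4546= 13/4546 = 0.00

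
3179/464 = 6 + 395/464 =6.85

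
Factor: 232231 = 23^2*439^1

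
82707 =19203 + 63504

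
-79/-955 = 79/955 = 0.08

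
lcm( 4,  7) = 28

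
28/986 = 14/493 = 0.03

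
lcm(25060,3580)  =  25060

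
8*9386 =75088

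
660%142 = 92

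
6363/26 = 6363/26 = 244.73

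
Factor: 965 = 5^1*193^1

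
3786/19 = 199+5/19 =199.26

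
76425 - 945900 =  - 869475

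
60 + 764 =824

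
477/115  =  4+17/115  =  4.15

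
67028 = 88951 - 21923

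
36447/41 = 888 + 39/41= 888.95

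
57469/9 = 6385 + 4/9=6385.44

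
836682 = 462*1811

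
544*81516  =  44344704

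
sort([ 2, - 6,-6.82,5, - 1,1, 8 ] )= [ - 6.82,-6, -1,1, 2, 5  ,  8 ] 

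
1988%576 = 260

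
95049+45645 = 140694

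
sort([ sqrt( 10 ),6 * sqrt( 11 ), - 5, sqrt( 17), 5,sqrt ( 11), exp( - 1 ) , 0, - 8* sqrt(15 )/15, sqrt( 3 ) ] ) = [ - 5,- 8 * sqrt(15 )/15, 0, exp(-1), sqrt( 3), sqrt (10 ) , sqrt( 11 ),sqrt( 17 ),5, 6*sqrt ( 11 ) ]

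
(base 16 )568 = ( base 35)14J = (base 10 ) 1384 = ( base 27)1O7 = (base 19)3fg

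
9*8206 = 73854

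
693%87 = 84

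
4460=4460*1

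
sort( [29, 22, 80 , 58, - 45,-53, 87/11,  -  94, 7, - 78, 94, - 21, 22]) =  [ - 94, - 78, - 53, - 45 ,-21, 7 , 87/11,22, 22, 29, 58, 80, 94 ] 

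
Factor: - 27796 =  - 2^2*6949^1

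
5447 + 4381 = 9828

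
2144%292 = 100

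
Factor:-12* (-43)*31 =2^2*3^1*31^1*43^1 = 15996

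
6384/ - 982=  - 3192/491 = - 6.50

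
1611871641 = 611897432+999974209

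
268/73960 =67/18490= 0.00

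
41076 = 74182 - 33106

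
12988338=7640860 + 5347478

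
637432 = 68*9374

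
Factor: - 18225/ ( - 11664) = 2^(-4 )*5^2 = 25/16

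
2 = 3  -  1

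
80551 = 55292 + 25259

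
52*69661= 3622372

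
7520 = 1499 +6021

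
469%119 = 112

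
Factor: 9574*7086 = 67841364 =2^2*3^1*1181^1*4787^1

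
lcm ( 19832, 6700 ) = 495800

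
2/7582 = 1/3791 =0.00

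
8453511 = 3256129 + 5197382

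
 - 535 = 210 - 745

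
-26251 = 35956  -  62207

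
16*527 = 8432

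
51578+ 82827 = 134405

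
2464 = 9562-7098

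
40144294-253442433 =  - 213298139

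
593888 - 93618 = 500270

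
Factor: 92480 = 2^6*5^1 * 17^2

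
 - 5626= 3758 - 9384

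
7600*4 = 30400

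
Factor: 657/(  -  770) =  - 2^( - 1)*3^2*5^( - 1)*7^( - 1)*11^(-1)*73^1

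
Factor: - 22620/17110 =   -  2^1*3^1*13^1*59^(-1 )  =  - 78/59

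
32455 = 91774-59319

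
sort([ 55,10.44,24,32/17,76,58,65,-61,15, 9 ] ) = [ - 61,32/17,  9,10.44,15,24,55,58,65,  76 ] 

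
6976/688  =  10 + 6/43 = 10.14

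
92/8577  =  92/8577 = 0.01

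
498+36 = 534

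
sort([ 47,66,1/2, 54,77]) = [1/2, 47,54, 66,77 ] 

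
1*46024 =46024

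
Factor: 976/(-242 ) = - 488/121 = -2^3*11^( - 2 )*61^1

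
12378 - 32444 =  - 20066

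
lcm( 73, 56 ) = 4088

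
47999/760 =47999/760   =  63.16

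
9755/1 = 9755  =  9755.00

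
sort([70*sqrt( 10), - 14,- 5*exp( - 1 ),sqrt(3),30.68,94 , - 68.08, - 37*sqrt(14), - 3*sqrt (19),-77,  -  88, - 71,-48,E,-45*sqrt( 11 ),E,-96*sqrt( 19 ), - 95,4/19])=[-96*sqrt( 19 ), - 45*sqrt(11), - 37 * sqrt(14 ),-95, - 88, - 77,-71, - 68.08, - 48, - 14,-3*sqrt (19),-5*exp( - 1 ), 4/19, sqrt(3),E,E , 30.68,94, 70*sqrt( 10 )]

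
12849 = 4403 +8446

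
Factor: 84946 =2^1*42473^1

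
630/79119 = 70/8791 = 0.01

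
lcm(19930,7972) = 39860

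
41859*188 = 7869492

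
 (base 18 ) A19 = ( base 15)e7c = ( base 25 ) 55h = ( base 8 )6303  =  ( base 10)3267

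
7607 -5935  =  1672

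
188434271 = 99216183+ 89218088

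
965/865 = 1 + 20/173 = 1.12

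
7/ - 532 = - 1/76 =- 0.01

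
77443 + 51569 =129012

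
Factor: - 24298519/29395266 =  - 2^( - 1)*3^ ( - 1)*7^1*1453^1*2389^1*4899211^( - 1 )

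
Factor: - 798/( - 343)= 2^1 * 3^1*7^( - 2)*19^1 = 114/49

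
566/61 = 9 + 17/61=9.28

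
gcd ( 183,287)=1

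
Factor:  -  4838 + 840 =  - 2^1*1999^1 =- 3998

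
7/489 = 7/489 = 0.01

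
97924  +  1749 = 99673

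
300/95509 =300/95509=0.00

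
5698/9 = 633 + 1/9 = 633.11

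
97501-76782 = 20719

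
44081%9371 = 6597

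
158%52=2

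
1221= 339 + 882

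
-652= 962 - 1614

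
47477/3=15825+ 2/3 = 15825.67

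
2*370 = 740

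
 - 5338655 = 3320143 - 8658798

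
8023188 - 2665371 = 5357817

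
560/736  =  35/46 = 0.76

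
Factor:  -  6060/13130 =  - 2^1*3^1 * 13^ ( - 1) = -6/13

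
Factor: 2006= 2^1*17^1*59^1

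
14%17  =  14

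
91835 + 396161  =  487996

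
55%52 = 3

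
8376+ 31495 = 39871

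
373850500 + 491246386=865096886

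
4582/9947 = 158/343 = 0.46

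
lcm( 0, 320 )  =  0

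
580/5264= 145/1316 = 0.11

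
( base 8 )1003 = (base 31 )gj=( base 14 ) 28B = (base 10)515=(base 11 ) 429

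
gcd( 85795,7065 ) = 5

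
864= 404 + 460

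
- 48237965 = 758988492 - 807226457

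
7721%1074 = 203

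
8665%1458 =1375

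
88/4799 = 88/4799 = 0.02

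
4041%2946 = 1095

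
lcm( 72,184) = 1656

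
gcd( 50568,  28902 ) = 6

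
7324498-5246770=2077728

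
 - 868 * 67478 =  - 58570904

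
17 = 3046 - 3029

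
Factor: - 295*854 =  - 251930=- 2^1 * 5^1*7^1*59^1*61^1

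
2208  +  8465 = 10673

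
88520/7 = 88520/7 = 12645.71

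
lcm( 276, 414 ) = 828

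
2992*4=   11968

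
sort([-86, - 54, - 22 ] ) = [ - 86,-54, - 22]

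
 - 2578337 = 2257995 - 4836332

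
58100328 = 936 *62073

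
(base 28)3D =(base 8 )141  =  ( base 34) 2T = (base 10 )97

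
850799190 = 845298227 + 5500963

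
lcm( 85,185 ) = 3145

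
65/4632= 65/4632 =0.01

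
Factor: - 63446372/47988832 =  - 2^ (- 3 )*11^1*19^( - 1)*78929^( - 1)  *1441963^1 = -15861593/11997208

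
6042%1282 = 914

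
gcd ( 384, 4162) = 2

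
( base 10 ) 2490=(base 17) 8a8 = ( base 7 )10155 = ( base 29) 2RP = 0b100110111010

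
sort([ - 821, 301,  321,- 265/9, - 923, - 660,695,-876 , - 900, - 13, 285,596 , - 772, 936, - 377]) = [ - 923 , - 900,-876,-821,-772, - 660, -377,-265/9,-13 , 285,301, 321, 596, 695,936 ]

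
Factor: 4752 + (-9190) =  - 2^1*7^1 * 317^1=-4438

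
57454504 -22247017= 35207487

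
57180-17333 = 39847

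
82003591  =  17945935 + 64057656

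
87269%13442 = 6617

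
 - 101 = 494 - 595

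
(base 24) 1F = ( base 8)47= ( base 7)54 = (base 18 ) 23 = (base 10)39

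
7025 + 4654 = 11679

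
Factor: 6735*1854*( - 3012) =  - 37609910280 = - 2^3*3^4 * 5^1*103^1 * 251^1*449^1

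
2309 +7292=9601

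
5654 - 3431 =2223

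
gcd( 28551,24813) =3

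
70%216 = 70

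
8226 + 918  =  9144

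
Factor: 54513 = 3^4*673^1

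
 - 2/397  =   - 1 + 395/397=- 0.01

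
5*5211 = 26055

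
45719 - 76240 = -30521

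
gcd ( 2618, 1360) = 34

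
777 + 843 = 1620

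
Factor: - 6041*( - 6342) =2^1*3^1*7^2*151^1 *863^1 = 38312022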